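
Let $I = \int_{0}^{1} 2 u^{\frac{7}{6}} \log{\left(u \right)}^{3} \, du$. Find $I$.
$- \frac{15552}{28561}$

Start from the elementary integral
$$J(a) = \int_{0}^{1} 2 u^{a} \, du = \frac{2}{a + 1}.$$

Differentiating under the integral sign brings down a factor of $\ln u$:
$$\frac{dJ}{da} = \int_{0}^{1} 2 u^{a} \log{\left(u \right)} \, du = - \frac{2}{\left(a + 1\right)^{2}}.$$

Repeating $3$ times in total — each differentiation brings down another $\ln u$ — gives
$$\frac{d^{3}J}{da^{3}} = \int_{0}^{1} 2 u^{a} \log{\left(u \right)}^{3} \, du = - \frac{12}{\left(a + 1\right)^{4}},$$
and the integrand here is exactly the target integrand, so $I = - \frac{12}{\left(a + 1\right)^{4}}$.

Setting $a = \frac{7}{6}$:
$$I = - \frac{15552}{28561}.$$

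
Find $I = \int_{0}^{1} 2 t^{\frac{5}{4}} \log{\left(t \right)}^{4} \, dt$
$\frac{16384}{19683}$

Consider the simpler parametrised integral
$$J(a) = \int_{0}^{1} 2 t^{a} \, dt = \frac{2}{a + 1}.$$

Differentiating under the integral sign brings down a factor of $\ln t$:
$$\frac{dJ}{da} = \int_{0}^{1} 2 t^{a} \log{\left(t \right)} \, dt = - \frac{2}{\left(a + 1\right)^{2}}.$$

Repeating $4$ times in total — each differentiation brings down another $\ln t$ — gives
$$\frac{d^{4}J}{da^{4}} = \int_{0}^{1} 2 t^{a} \log{\left(t \right)}^{4} \, dt = \frac{48}{\left(a + 1\right)^{5}},$$
and the integrand here is exactly the target integrand, so $I = \frac{48}{\left(a + 1\right)^{5}}$.

Setting $a = \frac{5}{4}$:
$$I = \frac{16384}{19683}.$$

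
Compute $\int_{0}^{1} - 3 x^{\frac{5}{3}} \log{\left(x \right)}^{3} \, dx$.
$\frac{729}{2048}$

Begin with the known integral
$$J(a) = \int_{0}^{1} - 3 x^{a} \, dx = - \frac{3}{a + 1}.$$

Differentiating under the integral sign brings down a factor of $\ln x$:
$$\frac{dJ}{da} = \int_{0}^{1} - 3 x^{a} \log{\left(x \right)} \, dx = \frac{3}{\left(a + 1\right)^{2}}.$$

Repeating $3$ times in total — each differentiation brings down another $\ln x$ — gives
$$\frac{d^{3}J}{da^{3}} = \int_{0}^{1} - 3 x^{a} \log{\left(x \right)}^{3} \, dx = \frac{18}{\left(a + 1\right)^{4}},$$
and the integrand here is exactly the target integrand, so $I = \frac{18}{\left(a + 1\right)^{4}}$.

Setting $a = \frac{5}{3}$:
$$I = \frac{729}{2048}.$$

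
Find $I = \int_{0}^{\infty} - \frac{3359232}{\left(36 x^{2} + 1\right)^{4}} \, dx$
$- 87480 \pi$

Recall the elementary integral
$$J(a) = \int_{0}^{\infty} - \frac{2}{a^{2} + x^{2}} \, dx = - \frac{\pi}{a}.$$

Differentiating under the integral sign with respect to $a$,
$$\frac{dJ}{da} = \int_{0}^{\infty} \frac{4 a}{\left(a^{2} + x^{2}\right)^{2}} \, dx = \frac{\pi}{a^{2}},$$
so $\int_{0}^{\infty} - \frac{2}{\left(a^{2} + x^{2}\right)^{2}} \, dx = - \frac{\pi}{2 a^{3}}$.

Repeating — each differentiation of $1/(x^2+a^2)^j$ produces $-2ja/(x^2+a^2)^{j+1}$ — and dividing through by $-2ja$ at each step yields, after $3$ differentiations in total,
$$\int_{0}^{\infty} - \frac{2}{\left(a^{2} + x^{2}\right)^{4}} \, dx = - \frac{5 \pi}{16 a^{7}}.$$

Setting $a = \frac{1}{6}$:
$$I = - 87480 \pi.$$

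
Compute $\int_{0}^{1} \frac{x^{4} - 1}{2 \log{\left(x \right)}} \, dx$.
$\frac{\log{\left(5 \right)}}{2}$

Replace the exponent $4$ by a parameter $a$: let $I(a) = \int_{0}^{1} \frac{x^{a} - 1}{2 \log{\left(x \right)}} \, dx$.

Since $\dfrac{\partial}{\partial a}\,x^{a} = x^{a} \ln x$, the $\ln x$ in the denominator cancels and
$$\frac{dI}{da} = \int_{0}^{1} \frac{1}{2} x^{a} \, dx = \frac{1}{2} \left[\frac{x^{a+1}}{a+1}\right]_0^1 = \frac{1}{2 \left(a + 1\right)}.$$

Integrating with respect to $a$ gives $I(a) = \frac{\log{\left(a + 1 \right)}}{2} + C$.

At $a = 0$ the integrand is identically $0$, so $I(0) = 0$. The closed form gives $0$, hence $C = 0$.

Setting $a = 4$:
$$I = \frac{\log{\left(5 \right)}}{2}.$$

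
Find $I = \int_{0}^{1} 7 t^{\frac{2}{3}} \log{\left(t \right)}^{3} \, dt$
$- \frac{3402}{625}$

Consider the simpler parametrised integral
$$J(a) = \int_{0}^{1} 7 t^{a} \, dt = \frac{7}{a + 1}.$$

Differentiating under the integral sign brings down a factor of $\ln t$:
$$\frac{dJ}{da} = \int_{0}^{1} 7 t^{a} \log{\left(t \right)} \, dt = - \frac{7}{\left(a + 1\right)^{2}}.$$

Repeating $3$ times in total — each differentiation brings down another $\ln t$ — gives
$$\frac{d^{3}J}{da^{3}} = \int_{0}^{1} 7 t^{a} \log{\left(t \right)}^{3} \, dt = - \frac{42}{\left(a + 1\right)^{4}},$$
and the integrand here is exactly the target integrand, so $I = - \frac{42}{\left(a + 1\right)^{4}}$.

Setting $a = \frac{2}{3}$:
$$I = - \frac{3402}{625}.$$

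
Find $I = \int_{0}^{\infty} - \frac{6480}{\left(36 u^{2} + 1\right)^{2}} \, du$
$- 270 \pi$

Start from the standard arctangent integral
$$J(a) = \int_{0}^{\infty} - \frac{5}{a^{2} + u^{2}} \, du = - \frac{5 \pi}{2 a}.$$

Differentiating under the integral sign with respect to $a$,
$$\frac{dJ}{da} = \int_{0}^{\infty} \frac{10 a}{\left(a^{2} + u^{2}\right)^{2}} \, du = \frac{5 \pi}{2 a^{2}},$$
so $\int_{0}^{\infty} - \frac{5}{\left(a^{2} + u^{2}\right)^{2}} \, du = - \frac{5 \pi}{4 a^{3}}$.

Setting $a = \frac{1}{6}$:
$$I = - 270 \pi.$$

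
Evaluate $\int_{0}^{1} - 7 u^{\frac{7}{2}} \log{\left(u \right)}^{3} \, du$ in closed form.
$\frac{224}{2187}$

Consider the simpler parametrised integral
$$J(a) = \int_{0}^{1} - 7 u^{a} \, du = - \frac{7}{a + 1}.$$

Differentiating under the integral sign brings down a factor of $\ln u$:
$$\frac{dJ}{da} = \int_{0}^{1} - 7 u^{a} \log{\left(u \right)} \, du = \frac{7}{\left(a + 1\right)^{2}}.$$

Repeating $3$ times in total — each differentiation brings down another $\ln u$ — gives
$$\frac{d^{3}J}{da^{3}} = \int_{0}^{1} - 7 u^{a} \log{\left(u \right)}^{3} \, du = \frac{42}{\left(a + 1\right)^{4}},$$
and the integrand here is exactly the target integrand, so $I = \frac{42}{\left(a + 1\right)^{4}}$.

Setting $a = \frac{7}{2}$:
$$I = \frac{224}{2187}.$$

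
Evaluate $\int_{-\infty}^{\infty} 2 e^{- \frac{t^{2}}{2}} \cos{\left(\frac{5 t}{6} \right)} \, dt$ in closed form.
$\frac{2 \sqrt{2} \sqrt{\pi}}{e^{\frac{25}{72}}}$

Treat the cosine frequency as a parameter and define $I(b) = \int_{-\infty}^{\infty} 2 e^{- \frac{t^{2}}{2}} \cos{\left(b t \right)} \, dt$.

Differentiating under the integral sign,
$$I'(b) = \int_{-\infty}^{\infty} - 2 t e^{- \frac{t^{2}}{2}} \sin{\left(b t \right)} \, dt.$$

Integrate $\int_{-\infty}^{\infty} t \sin(b t)\, e^{- \frac{t^{2}}{2}}\, dt$ by parts with $u = \sin(b t)$ and $dv = t\, e^{- \frac{t^{2}}{2}}\, dt$, giving $v = - e^{- \frac{t^{2}}{2}}$. The boundary term vanishes and
$$\int_{-\infty}^{\infty} t \sin(b t)\, e^{- \frac{t^{2}}{2}}\, dt = b \int_{-\infty}^{\infty} \cos(b t)\, e^{- \frac{t^{2}}{2}}\, dt,$$
so $I'(b) = - b\, I(b)$.

This is a separable first-order ODE; solving with the initial condition $I(0) = \int_{-\infty}^{\infty} 2 e^{- \frac{t^{2}}{2}}\,dt = 2 \sqrt{2} \sqrt{\pi}$ gives
$$I(b) = 2 \sqrt{2} \sqrt{\pi} e^{- \frac{b^{2}}{2}}.$$

Setting $b = \frac{5}{6}$:
$$I = \frac{2 \sqrt{2} \sqrt{\pi}}{e^{\frac{25}{72}}}.$$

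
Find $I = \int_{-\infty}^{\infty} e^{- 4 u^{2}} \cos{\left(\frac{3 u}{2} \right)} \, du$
$\frac{\sqrt{\pi}}{2 e^{\frac{9}{64}}}$

Let $b$ denote the cosine frequency and define $I(b) = \int_{-\infty}^{\infty} e^{- 4 u^{2}} \cos{\left(b u \right)} \, du$.

Differentiating under the integral sign,
$$I'(b) = \int_{-\infty}^{\infty} - u e^{- 4 u^{2}} \sin{\left(b u \right)} \, du.$$

Integrate $\int_{-\infty}^{\infty} u \sin(b u)\, e^{- 4 u^{2}}\, du$ by parts with $w = \sin(b u)$ and $dv = u\, e^{- 4 u^{2}}\, du$, giving $v = - \frac{e^{- 4 u^{2}}}{8}$. The boundary term vanishes and
$$\int_{-\infty}^{\infty} u \sin(b u)\, e^{- 4 u^{2}}\, du = \frac{b}{8} \int_{-\infty}^{\infty} \cos(b u)\, e^{- 4 u^{2}}\, du,$$
so $I'(b) = - \frac{b}{8}\, I(b)$.

This is a separable first-order ODE; solving with the initial condition $I(0) = \int_{-\infty}^{\infty} e^{- 4 u^{2}}\,du = \frac{\sqrt{\pi}}{2}$ gives
$$I(b) = \frac{\sqrt{\pi} e^{- \frac{b^{2}}{16}}}{2}.$$

Setting $b = \frac{3}{2}$:
$$I = \frac{\sqrt{\pi}}{2 e^{\frac{9}{64}}}.$$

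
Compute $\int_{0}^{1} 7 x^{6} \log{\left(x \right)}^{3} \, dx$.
$- \frac{6}{343}$

Consider the simpler parametrised integral
$$J(a) = \int_{0}^{1} 7 x^{a} \, dx = \frac{7}{a + 1}.$$

Differentiating under the integral sign brings down a factor of $\ln x$:
$$\frac{dJ}{da} = \int_{0}^{1} 7 x^{a} \log{\left(x \right)} \, dx = - \frac{7}{\left(a + 1\right)^{2}}.$$

Repeating $3$ times in total — each differentiation brings down another $\ln x$ — gives
$$\frac{d^{3}J}{da^{3}} = \int_{0}^{1} 7 x^{a} \log{\left(x \right)}^{3} \, dx = - \frac{42}{\left(a + 1\right)^{4}},$$
and the integrand here is exactly the target integrand, so $I = - \frac{42}{\left(a + 1\right)^{4}}$.

Setting $a = 6$:
$$I = - \frac{6}{343}.$$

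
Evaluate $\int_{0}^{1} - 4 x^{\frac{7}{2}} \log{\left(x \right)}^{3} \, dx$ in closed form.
$\frac{128}{2187}$

Start from the elementary integral
$$J(a) = \int_{0}^{1} - 4 x^{a} \, dx = - \frac{4}{a + 1}.$$

Differentiating under the integral sign brings down a factor of $\ln x$:
$$\frac{dJ}{da} = \int_{0}^{1} - 4 x^{a} \log{\left(x \right)} \, dx = \frac{4}{\left(a + 1\right)^{2}}.$$

Repeating $3$ times in total — each differentiation brings down another $\ln x$ — gives
$$\frac{d^{3}J}{da^{3}} = \int_{0}^{1} - 4 x^{a} \log{\left(x \right)}^{3} \, dx = \frac{24}{\left(a + 1\right)^{4}},$$
and the integrand here is exactly the target integrand, so $I = \frac{24}{\left(a + 1\right)^{4}}$.

Setting $a = \frac{7}{2}$:
$$I = \frac{128}{2187}.$$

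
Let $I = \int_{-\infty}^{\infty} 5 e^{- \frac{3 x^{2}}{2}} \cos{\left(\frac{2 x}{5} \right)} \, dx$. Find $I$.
$\frac{5 \sqrt{6} \sqrt{\pi}}{3 e^{\frac{2}{75}}}$

Let $b$ denote the cosine frequency and define $I(b) = \int_{-\infty}^{\infty} 5 e^{- \frac{3 x^{2}}{2}} \cos{\left(b x \right)} \, dx$.

Differentiating under the integral sign,
$$I'(b) = \int_{-\infty}^{\infty} - 5 x e^{- \frac{3 x^{2}}{2}} \sin{\left(b x \right)} \, dx.$$

Integrate $\int_{-\infty}^{\infty} x \sin(b x)\, e^{- \frac{3 x^{2}}{2}}\, dx$ by parts with $u = \sin(b x)$ and $dv = x\, e^{- \frac{3 x^{2}}{2}}\, dx$, giving $v = - \frac{e^{- \frac{3 x^{2}}{2}}}{3}$. The boundary term vanishes and
$$\int_{-\infty}^{\infty} x \sin(b x)\, e^{- \frac{3 x^{2}}{2}}\, dx = \frac{b}{3} \int_{-\infty}^{\infty} \cos(b x)\, e^{- \frac{3 x^{2}}{2}}\, dx,$$
so $I'(b) = - \frac{b}{3}\, I(b)$.

This is a separable first-order ODE; solving with the initial condition $I(0) = \int_{-\infty}^{\infty} 5 e^{- \frac{3 x^{2}}{2}}\,dx = \frac{5 \sqrt{6} \sqrt{\pi}}{3}$ gives
$$I(b) = \frac{5 \sqrt{6} \sqrt{\pi} e^{- \frac{b^{2}}{6}}}{3}.$$

Setting $b = \frac{2}{5}$:
$$I = \frac{5 \sqrt{6} \sqrt{\pi}}{3 e^{\frac{2}{75}}}.$$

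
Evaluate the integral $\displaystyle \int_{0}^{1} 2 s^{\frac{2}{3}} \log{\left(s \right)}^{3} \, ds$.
$- \frac{972}{625}$

Start from the elementary integral
$$J(a) = \int_{0}^{1} 2 s^{a} \, ds = \frac{2}{a + 1}.$$

Differentiating under the integral sign brings down a factor of $\ln s$:
$$\frac{dJ}{da} = \int_{0}^{1} 2 s^{a} \log{\left(s \right)} \, ds = - \frac{2}{\left(a + 1\right)^{2}}.$$

Repeating $3$ times in total — each differentiation brings down another $\ln s$ — gives
$$\frac{d^{3}J}{da^{3}} = \int_{0}^{1} 2 s^{a} \log{\left(s \right)}^{3} \, ds = - \frac{12}{\left(a + 1\right)^{4}},$$
and the integrand here is exactly the target integrand, so $I = - \frac{12}{\left(a + 1\right)^{4}}$.

Setting $a = \frac{2}{3}$:
$$I = - \frac{972}{625}.$$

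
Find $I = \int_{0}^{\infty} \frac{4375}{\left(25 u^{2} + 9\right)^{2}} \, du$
$\frac{875 \pi}{108}$

Recall the elementary integral
$$J(a) = \int_{0}^{\infty} \frac{7}{a^{2} + u^{2}} \, du = \frac{7 \pi}{2 a}.$$

Differentiating under the integral sign with respect to $a$,
$$\frac{dJ}{da} = \int_{0}^{\infty} - \frac{14 a}{\left(a^{2} + u^{2}\right)^{2}} \, du = - \frac{7 \pi}{2 a^{2}},$$
so $\int_{0}^{\infty} \frac{7}{\left(a^{2} + u^{2}\right)^{2}} \, du = \frac{7 \pi}{4 a^{3}}$.

Setting $a = \frac{3}{5}$:
$$I = \frac{875 \pi}{108}.$$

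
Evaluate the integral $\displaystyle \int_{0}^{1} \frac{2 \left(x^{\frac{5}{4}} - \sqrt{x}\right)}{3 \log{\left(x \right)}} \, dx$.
$- \frac{2 \log{\left(2 \right)}}{3} + \frac{2 \log{\left(3 \right)}}{3}$

Replace the exponent $\frac{5}{4}$ by a parameter $a$: let $I(a) = \int_{0}^{1} \frac{2 \left(- \sqrt{x} + x^{a}\right)}{3 \log{\left(x \right)}} \, dx$.

Since $\dfrac{\partial}{\partial a}\,x^{a} = x^{a} \ln x$, the $\ln x$ in the denominator cancels and
$$\frac{dI}{da} = \int_{0}^{1} \frac{2}{3} x^{a} \, dx = \frac{2}{3} \left[\frac{x^{a+1}}{a+1}\right]_0^1 = \frac{2}{3 \left(a + 1\right)}.$$

Integrating with respect to $a$ gives $I(a) = \log{\left(\frac{2^{\frac{2}{3}} \sqrt[3]{3} \left(a + 1\right)^{\frac{2}{3}}}{3} \right)} + C$.

At $a = \frac{1}{2}$ the integrand is identically $0$, so $I(\frac{1}{2}) = 0$. The closed form gives $0$, hence $C = 0$.

Setting $a = \frac{5}{4}$:
$$I = - \frac{2 \log{\left(2 \right)}}{3} + \frac{2 \log{\left(3 \right)}}{3}.$$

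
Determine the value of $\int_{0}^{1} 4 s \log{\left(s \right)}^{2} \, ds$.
$1$

Start from the elementary integral
$$J(a) = \int_{0}^{1} 4 s^{a} \, ds = \frac{4}{a + 1}.$$

Differentiating under the integral sign brings down a factor of $\ln s$:
$$\frac{dJ}{da} = \int_{0}^{1} 4 s^{a} \log{\left(s \right)} \, ds = - \frac{4}{\left(a + 1\right)^{2}}.$$

Repeating twice in total — each differentiation brings down another $\ln s$ — gives
$$\frac{d^{2}J}{da^{2}} = \int_{0}^{1} 4 s^{a} \log{\left(s \right)}^{2} \, ds = \frac{8}{\left(a + 1\right)^{3}},$$
and the integrand here is exactly the target integrand, so $I = \frac{8}{\left(a + 1\right)^{3}}$.

Setting $a = 1$:
$$I = 1.$$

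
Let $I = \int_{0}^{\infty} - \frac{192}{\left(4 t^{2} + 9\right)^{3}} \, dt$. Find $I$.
$- \frac{2 \pi}{27}$

Recall the elementary integral
$$J(a) = \int_{0}^{\infty} - \frac{3}{a^{2} + t^{2}} \, dt = - \frac{3 \pi}{2 a}.$$

Differentiating under the integral sign with respect to $a$,
$$\frac{dJ}{da} = \int_{0}^{\infty} \frac{6 a}{\left(a^{2} + t^{2}\right)^{2}} \, dt = \frac{3 \pi}{2 a^{2}},$$
so $\int_{0}^{\infty} - \frac{3}{\left(a^{2} + t^{2}\right)^{2}} \, dt = - \frac{3 \pi}{4 a^{3}}$.

Repeating — each differentiation of $1/(t^2+a^2)^j$ produces $-2ja/(t^2+a^2)^{j+1}$ — and dividing through by $-2ja$ at each step yields, after $2$ differentiations in total,
$$\int_{0}^{\infty} - \frac{3}{\left(a^{2} + t^{2}\right)^{3}} \, dt = - \frac{9 \pi}{16 a^{5}}.$$

Setting $a = \frac{3}{2}$:
$$I = - \frac{2 \pi}{27}.$$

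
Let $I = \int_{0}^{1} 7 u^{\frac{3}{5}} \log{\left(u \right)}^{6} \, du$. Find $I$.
$\frac{24609375}{131072}$

Begin with the known integral
$$J(a) = \int_{0}^{1} 7 u^{a} \, du = \frac{7}{a + 1}.$$

Differentiating under the integral sign brings down a factor of $\ln u$:
$$\frac{dJ}{da} = \int_{0}^{1} 7 u^{a} \log{\left(u \right)} \, du = - \frac{7}{\left(a + 1\right)^{2}}.$$

Repeating $6$ times in total — each differentiation brings down another $\ln u$ — gives
$$\frac{d^{6}J}{da^{6}} = \int_{0}^{1} 7 u^{a} \log{\left(u \right)}^{6} \, du = \frac{5040}{\left(a + 1\right)^{7}},$$
and the integrand here is exactly the target integrand, so $I = \frac{5040}{\left(a + 1\right)^{7}}$.

Setting $a = \frac{3}{5}$:
$$I = \frac{24609375}{131072}.$$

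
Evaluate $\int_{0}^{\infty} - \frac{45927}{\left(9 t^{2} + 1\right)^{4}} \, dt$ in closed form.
$- \frac{76545 \pi}{32}$

Recall the elementary integral
$$J(a) = \int_{0}^{\infty} - \frac{7}{a^{2} + t^{2}} \, dt = - \frac{7 \pi}{2 a}.$$

Differentiating under the integral sign with respect to $a$,
$$\frac{dJ}{da} = \int_{0}^{\infty} \frac{14 a}{\left(a^{2} + t^{2}\right)^{2}} \, dt = \frac{7 \pi}{2 a^{2}},$$
so $\int_{0}^{\infty} - \frac{7}{\left(a^{2} + t^{2}\right)^{2}} \, dt = - \frac{7 \pi}{4 a^{3}}$.

Repeating — each differentiation of $1/(t^2+a^2)^j$ produces $-2ja/(t^2+a^2)^{j+1}$ — and dividing through by $-2ja$ at each step yields, after $3$ differentiations in total,
$$\int_{0}^{\infty} - \frac{7}{\left(a^{2} + t^{2}\right)^{4}} \, dt = - \frac{35 \pi}{32 a^{7}}.$$

Setting $a = \frac{1}{3}$:
$$I = - \frac{76545 \pi}{32}.$$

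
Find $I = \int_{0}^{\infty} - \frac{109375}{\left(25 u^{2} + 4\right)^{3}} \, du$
$- \frac{65625 \pi}{512}$

Begin with the known result
$$J(a) = \int_{0}^{\infty} - \frac{7}{a^{2} + u^{2}} \, du = - \frac{7 \pi}{2 a}.$$

Differentiating under the integral sign with respect to $a$,
$$\frac{dJ}{da} = \int_{0}^{\infty} \frac{14 a}{\left(a^{2} + u^{2}\right)^{2}} \, du = \frac{7 \pi}{2 a^{2}},$$
so $\int_{0}^{\infty} - \frac{7}{\left(a^{2} + u^{2}\right)^{2}} \, du = - \frac{7 \pi}{4 a^{3}}$.

Repeating — each differentiation of $1/(u^2+a^2)^j$ produces $-2ja/(u^2+a^2)^{j+1}$ — and dividing through by $-2ja$ at each step yields, after $2$ differentiations in total,
$$\int_{0}^{\infty} - \frac{7}{\left(a^{2} + u^{2}\right)^{3}} \, du = - \frac{21 \pi}{16 a^{5}}.$$

Setting $a = \frac{2}{5}$:
$$I = - \frac{65625 \pi}{512}.$$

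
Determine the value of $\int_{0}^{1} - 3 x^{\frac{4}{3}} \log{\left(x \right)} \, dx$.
$\frac{27}{49}$

Start from the elementary integral
$$J(a) = \int_{0}^{1} - 3 x^{a} \, dx = - \frac{3}{a + 1}.$$

Differentiating under the integral sign brings down a factor of $\ln x$:
$$\frac{dJ}{da} = \int_{0}^{1} - 3 x^{a} \log{\left(x \right)} \, dx = \frac{3}{\left(a + 1\right)^{2}}.$$

The integral on the left is $I$, so $I = \frac{3}{\left(a + 1\right)^{2}}$.

Setting $a = \frac{4}{3}$:
$$I = \frac{27}{49}.$$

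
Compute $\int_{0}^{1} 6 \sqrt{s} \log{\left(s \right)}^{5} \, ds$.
$- \frac{5120}{81}$

Start from the elementary integral
$$J(a) = \int_{0}^{1} 6 s^{a} \, ds = \frac{6}{a + 1}.$$

Differentiating under the integral sign brings down a factor of $\ln s$:
$$\frac{dJ}{da} = \int_{0}^{1} 6 s^{a} \log{\left(s \right)} \, ds = - \frac{6}{\left(a + 1\right)^{2}}.$$

Repeating $5$ times in total — each differentiation brings down another $\ln s$ — gives
$$\frac{d^{5}J}{da^{5}} = \int_{0}^{1} 6 s^{a} \log{\left(s \right)}^{5} \, ds = - \frac{720}{\left(a + 1\right)^{6}},$$
and the integrand here is exactly the target integrand, so $I = - \frac{720}{\left(a + 1\right)^{6}}$.

Setting $a = \frac{1}{2}$:
$$I = - \frac{5120}{81}.$$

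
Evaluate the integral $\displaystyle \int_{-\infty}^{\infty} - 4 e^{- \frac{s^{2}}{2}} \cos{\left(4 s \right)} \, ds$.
$- \frac{4 \sqrt{2} \sqrt{\pi}}{e^{8}}$

Treat the cosine frequency as a parameter and define $I(b) = \int_{-\infty}^{\infty} - 4 e^{- \frac{s^{2}}{2}} \cos{\left(b s \right)} \, ds$.

Differentiating under the integral sign,
$$I'(b) = \int_{-\infty}^{\infty} 4 s e^{- \frac{s^{2}}{2}} \sin{\left(b s \right)} \, ds.$$

Integrate $\int_{-\infty}^{\infty} s \sin(b s)\, e^{- \frac{s^{2}}{2}}\, ds$ by parts with $u = \sin(b s)$ and $dv = s\, e^{- \frac{s^{2}}{2}}\, ds$, giving $v = - e^{- \frac{s^{2}}{2}}$. The boundary term vanishes and
$$\int_{-\infty}^{\infty} s \sin(b s)\, e^{- \frac{s^{2}}{2}}\, ds = b \int_{-\infty}^{\infty} \cos(b s)\, e^{- \frac{s^{2}}{2}}\, ds,$$
so $I'(b) = - b\, I(b)$.

This is a separable first-order ODE; solving with the initial condition $I(0) = \int_{-\infty}^{\infty} - 4 e^{- \frac{s^{2}}{2}}\,ds = - 4 \sqrt{2} \sqrt{\pi}$ gives
$$I(b) = - 4 \sqrt{2} \sqrt{\pi} e^{- \frac{b^{2}}{2}}.$$

Setting $b = 4$:
$$I = - \frac{4 \sqrt{2} \sqrt{\pi}}{e^{8}}.$$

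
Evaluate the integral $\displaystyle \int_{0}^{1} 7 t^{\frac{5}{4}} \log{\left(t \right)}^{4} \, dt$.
$\frac{57344}{19683}$

Consider the simpler parametrised integral
$$J(a) = \int_{0}^{1} 7 t^{a} \, dt = \frac{7}{a + 1}.$$

Differentiating under the integral sign brings down a factor of $\ln t$:
$$\frac{dJ}{da} = \int_{0}^{1} 7 t^{a} \log{\left(t \right)} \, dt = - \frac{7}{\left(a + 1\right)^{2}}.$$

Repeating $4$ times in total — each differentiation brings down another $\ln t$ — gives
$$\frac{d^{4}J}{da^{4}} = \int_{0}^{1} 7 t^{a} \log{\left(t \right)}^{4} \, dt = \frac{168}{\left(a + 1\right)^{5}},$$
and the integrand here is exactly the target integrand, so $I = \frac{168}{\left(a + 1\right)^{5}}$.

Setting $a = \frac{5}{4}$:
$$I = \frac{57344}{19683}.$$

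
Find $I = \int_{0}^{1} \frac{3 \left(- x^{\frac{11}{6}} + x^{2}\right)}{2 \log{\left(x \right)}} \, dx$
$\log{\left(\frac{54 \sqrt{34}}{289} \right)}$

Consider the one-parameter family: let $I(a) = \int_{0}^{1} \frac{3 \left(- x^{\frac{11}{6}} + x^{a}\right)}{2 \log{\left(x \right)}} \, dx$.

Since $\dfrac{\partial}{\partial a}\,x^{a} = x^{a} \ln x$, the $\ln x$ in the denominator cancels and
$$\frac{dI}{da} = \int_{0}^{1} \frac{3}{2} x^{a} \, dx = \frac{3}{2} \left[\frac{x^{a+1}}{a+1}\right]_0^1 = \frac{3}{2 \left(a + 1\right)}.$$

Integrating with respect to $a$ gives $I(a) = \log{\left(\frac{6 \sqrt{102} \left(a + 1\right)^{\frac{3}{2}}}{289} \right)} + C$.

At $a = \frac{11}{6}$ the integrand is identically $0$, so $I(\frac{11}{6}) = 0$. The closed form gives $0$, hence $C = 0$.

Setting $a = 2$:
$$I = \log{\left(\frac{54 \sqrt{34}}{289} \right)}.$$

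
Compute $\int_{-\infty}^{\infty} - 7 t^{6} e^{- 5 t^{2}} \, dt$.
$- \frac{21 \sqrt{5} \sqrt{\pi}}{1000}$

Begin with the known integral
$$J(a) = \int_{-\infty}^{\infty} - 7 e^{- a t^{2}} \, dt = - \frac{7 \sqrt{\pi}}{\sqrt{a}}.$$

Differentiating under the integral sign brings down a factor of $(-t^2)$:
$$\frac{dJ}{da} = \int_{-\infty}^{\infty} 7 t^{2} e^{- a t^{2}} \, dt = \frac{7 \sqrt{\pi}}{2 a^{\frac{3}{2}}}.$$

Repeating $3$ times in total — each differentiation brings down another $(-t^2)$ — gives
$$\frac{d^{3}J}{da^{3}} = \int_{-\infty}^{\infty} 7 t^{6} e^{- a t^{2}} \, dt = \frac{105 \sqrt{\pi}}{8 a^{\frac{7}{2}}},$$
and the integrand here is $(-1)^{3}$ times the target integrand, so $I = (-1)^{3}\,\frac{d^{3}J}{da^{3}} = - \frac{105 \sqrt{\pi}}{8 a^{\frac{7}{2}}}$.

Setting $a = 5$:
$$I = - \frac{21 \sqrt{5} \sqrt{\pi}}{1000}.$$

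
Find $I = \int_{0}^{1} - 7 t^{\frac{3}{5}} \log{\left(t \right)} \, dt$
$\frac{175}{64}$

Begin with the known integral
$$J(a) = \int_{0}^{1} - 7 t^{a} \, dt = - \frac{7}{a + 1}.$$

Differentiating under the integral sign brings down a factor of $\ln t$:
$$\frac{dJ}{da} = \int_{0}^{1} - 7 t^{a} \log{\left(t \right)} \, dt = \frac{7}{\left(a + 1\right)^{2}}.$$

The integral on the left is $I$, so $I = \frac{7}{\left(a + 1\right)^{2}}$.

Setting $a = \frac{3}{5}$:
$$I = \frac{175}{64}.$$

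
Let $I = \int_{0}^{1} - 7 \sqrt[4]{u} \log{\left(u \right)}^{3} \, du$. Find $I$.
$\frac{10752}{625}$

Consider the simpler parametrised integral
$$J(a) = \int_{0}^{1} - 7 u^{a} \, du = - \frac{7}{a + 1}.$$

Differentiating under the integral sign brings down a factor of $\ln u$:
$$\frac{dJ}{da} = \int_{0}^{1} - 7 u^{a} \log{\left(u \right)} \, du = \frac{7}{\left(a + 1\right)^{2}}.$$

Repeating $3$ times in total — each differentiation brings down another $\ln u$ — gives
$$\frac{d^{3}J}{da^{3}} = \int_{0}^{1} - 7 u^{a} \log{\left(u \right)}^{3} \, du = \frac{42}{\left(a + 1\right)^{4}},$$
and the integrand here is exactly the target integrand, so $I = \frac{42}{\left(a + 1\right)^{4}}$.

Setting $a = \frac{1}{4}$:
$$I = \frac{10752}{625}.$$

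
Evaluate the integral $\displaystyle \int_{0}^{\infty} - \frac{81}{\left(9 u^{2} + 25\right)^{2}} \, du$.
$- \frac{27 \pi}{500}$

Recall the elementary integral
$$J(a) = \int_{0}^{\infty} - \frac{1}{a^{2} + u^{2}} \, du = - \frac{\pi}{2 a}.$$

Differentiating under the integral sign with respect to $a$,
$$\frac{dJ}{da} = \int_{0}^{\infty} \frac{2 a}{\left(a^{2} + u^{2}\right)^{2}} \, du = \frac{\pi}{2 a^{2}},$$
so $\int_{0}^{\infty} - \frac{1}{\left(a^{2} + u^{2}\right)^{2}} \, du = - \frac{\pi}{4 a^{3}}$.

Setting $a = \frac{5}{3}$:
$$I = - \frac{27 \pi}{500}.$$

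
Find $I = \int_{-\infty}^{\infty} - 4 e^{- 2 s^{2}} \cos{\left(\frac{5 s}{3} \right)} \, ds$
$- \frac{2 \sqrt{2} \sqrt{\pi}}{e^{\frac{25}{72}}}$

Let $b$ denote the cosine frequency and define $I(b) = \int_{-\infty}^{\infty} - 4 e^{- 2 s^{2}} \cos{\left(b s \right)} \, ds$.

Differentiating under the integral sign,
$$I'(b) = \int_{-\infty}^{\infty} 4 s e^{- 2 s^{2}} \sin{\left(b s \right)} \, ds.$$

Integrate $\int_{-\infty}^{\infty} s \sin(b s)\, e^{- 2 s^{2}}\, ds$ by parts with $u = \sin(b s)$ and $dv = s\, e^{- 2 s^{2}}\, ds$, giving $v = - \frac{e^{- 2 s^{2}}}{4}$. The boundary term vanishes and
$$\int_{-\infty}^{\infty} s \sin(b s)\, e^{- 2 s^{2}}\, ds = \frac{b}{4} \int_{-\infty}^{\infty} \cos(b s)\, e^{- 2 s^{2}}\, ds,$$
so $I'(b) = - \frac{b}{4}\, I(b)$.

This is a separable first-order ODE; solving with the initial condition $I(0) = \int_{-\infty}^{\infty} - 4 e^{- 2 s^{2}}\,ds = - 2 \sqrt{2} \sqrt{\pi}$ gives
$$I(b) = - 2 \sqrt{2} \sqrt{\pi} e^{- \frac{b^{2}}{8}}.$$

Setting $b = \frac{5}{3}$:
$$I = - \frac{2 \sqrt{2} \sqrt{\pi}}{e^{\frac{25}{72}}}.$$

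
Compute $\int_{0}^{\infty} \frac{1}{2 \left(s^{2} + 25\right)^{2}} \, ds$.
$\frac{\pi}{1000}$

Recall the elementary integral
$$J(a) = \int_{0}^{\infty} \frac{1}{2 \left(a^{2} + s^{2}\right)} \, ds = \frac{\pi}{4 a}.$$

Differentiating under the integral sign with respect to $a$,
$$\frac{dJ}{da} = \int_{0}^{\infty} - \frac{a}{\left(a^{2} + s^{2}\right)^{2}} \, ds = - \frac{\pi}{4 a^{2}},$$
so $\int_{0}^{\infty} \frac{1}{2 \left(a^{2} + s^{2}\right)^{2}} \, ds = \frac{\pi}{8 a^{3}}$.

Setting $a = 5$:
$$I = \frac{\pi}{1000}.$$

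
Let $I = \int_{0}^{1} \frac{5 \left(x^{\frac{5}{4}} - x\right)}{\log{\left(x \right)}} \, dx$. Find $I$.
$\log{\left(\frac{59049}{32768} \right)}$

Introduce a parameter $a$ in the exponent: let $I(a) = \int_{0}^{1} \frac{5 \left(- x + x^{a}\right)}{\log{\left(x \right)}} \, dx$.

Since $\dfrac{\partial}{\partial a}\,x^{a} = x^{a} \ln x$, the $\ln x$ in the denominator cancels and
$$\frac{dI}{da} = \int_{0}^{1} 5 x^{a} \, dx = 5 \left[\frac{x^{a+1}}{a+1}\right]_0^1 = \frac{5}{a + 1}.$$

Integrating with respect to $a$ gives $I(a) = \log{\left(\frac{\left(a + 1\right)^{5}}{32} \right)} + C$.

At $a = 1$ the integrand is identically $0$, so $I(1) = 0$. The closed form gives $0$, hence $C = 0$.

Setting $a = \frac{5}{4}$:
$$I = \log{\left(\frac{59049}{32768} \right)}.$$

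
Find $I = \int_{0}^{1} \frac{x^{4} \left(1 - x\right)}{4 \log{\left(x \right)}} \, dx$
$- \frac{\log{\left(6 \right)}}{4} + \frac{\log{\left(5 \right)}}{4}$

Consider the one-parameter family: let $I(a) = \int_{0}^{1} \frac{x^{4} - x^{a}}{4 \log{\left(x \right)}} \, dx$.

Since $\dfrac{\partial}{\partial a}\,x^{a} = x^{a} \ln x$, the $\ln x$ in the denominator cancels and
$$\frac{dI}{da} = \int_{0}^{1} - \frac{1}{4} x^{a} \, dx = - \frac{1}{4} \left[\frac{x^{a+1}}{a+1}\right]_0^1 = - \frac{1}{4 a + 4}.$$

Integrating with respect to $a$ gives $I(a) = - \frac{\log{\left(a + 1 \right)}}{4} + \frac{\log{\left(5 \right)}}{4} + C$.

At $a = 4$ the integrand is identically $0$, so $I(4) = 0$. The closed form gives $0$, hence $C = 0$.

Setting $a = 5$:
$$I = - \frac{\log{\left(6 \right)}}{4} + \frac{\log{\left(5 \right)}}{4}.$$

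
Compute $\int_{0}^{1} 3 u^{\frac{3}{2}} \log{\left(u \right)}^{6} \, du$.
$\frac{55296}{15625}$

Begin with the known integral
$$J(a) = \int_{0}^{1} 3 u^{a} \, du = \frac{3}{a + 1}.$$

Differentiating under the integral sign brings down a factor of $\ln u$:
$$\frac{dJ}{da} = \int_{0}^{1} 3 u^{a} \log{\left(u \right)} \, du = - \frac{3}{\left(a + 1\right)^{2}}.$$

Repeating $6$ times in total — each differentiation brings down another $\ln u$ — gives
$$\frac{d^{6}J}{da^{6}} = \int_{0}^{1} 3 u^{a} \log{\left(u \right)}^{6} \, du = \frac{2160}{\left(a + 1\right)^{7}},$$
and the integrand here is exactly the target integrand, so $I = \frac{2160}{\left(a + 1\right)^{7}}$.

Setting $a = \frac{3}{2}$:
$$I = \frac{55296}{15625}.$$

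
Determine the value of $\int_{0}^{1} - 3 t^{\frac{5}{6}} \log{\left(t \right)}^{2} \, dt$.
$- \frac{1296}{1331}$

Start from the elementary integral
$$J(a) = \int_{0}^{1} - 3 t^{a} \, dt = - \frac{3}{a + 1}.$$

Differentiating under the integral sign brings down a factor of $\ln t$:
$$\frac{dJ}{da} = \int_{0}^{1} - 3 t^{a} \log{\left(t \right)} \, dt = \frac{3}{\left(a + 1\right)^{2}}.$$

Repeating twice in total — each differentiation brings down another $\ln t$ — gives
$$\frac{d^{2}J}{da^{2}} = \int_{0}^{1} - 3 t^{a} \log{\left(t \right)}^{2} \, dt = - \frac{6}{\left(a + 1\right)^{3}},$$
and the integrand here is exactly the target integrand, so $I = - \frac{6}{\left(a + 1\right)^{3}}$.

Setting $a = \frac{5}{6}$:
$$I = - \frac{1296}{1331}.$$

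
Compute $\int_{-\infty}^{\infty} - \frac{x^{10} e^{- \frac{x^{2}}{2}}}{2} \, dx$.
$- \frac{945 \sqrt{2} \sqrt{\pi}}{2}$

Consider the simpler parametrised integral
$$J(a) = \int_{-\infty}^{\infty} - \frac{e^{- a x^{2}}}{2} \, dx = - \frac{\sqrt{\pi}}{2 \sqrt{a}}.$$

Differentiating under the integral sign brings down a factor of $(-x^2)$:
$$\frac{dJ}{da} = \int_{-\infty}^{\infty} \frac{x^{2} e^{- a x^{2}}}{2} \, dx = \frac{\sqrt{\pi}}{4 a^{\frac{3}{2}}}.$$

Repeating $5$ times in total — each differentiation brings down another $(-x^2)$ — gives
$$\frac{d^{5}J}{da^{5}} = \int_{-\infty}^{\infty} \frac{x^{10} e^{- a x^{2}}}{2} \, dx = \frac{945 \sqrt{\pi}}{64 a^{\frac{11}{2}}},$$
and the integrand here is $(-1)^{5}$ times the target integrand, so $I = (-1)^{5}\,\frac{d^{5}J}{da^{5}} = - \frac{945 \sqrt{\pi}}{64 a^{\frac{11}{2}}}$.

Setting $a = \frac{1}{2}$:
$$I = - \frac{945 \sqrt{2} \sqrt{\pi}}{2}.$$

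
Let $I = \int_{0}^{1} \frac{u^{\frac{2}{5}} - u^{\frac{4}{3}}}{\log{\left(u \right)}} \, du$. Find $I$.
$- \log{\left(5 \right)} + \log{\left(3 \right)}$

Replace the exponent $\frac{4}{3}$ by a parameter $a$: let $I(a) = \int_{0}^{1} \frac{u^{\frac{2}{5}} - u^{a}}{\log{\left(u \right)}} \, du$.

Since $\dfrac{\partial}{\partial a}\,u^{a} = u^{a} \ln u$, the $\ln u$ in the denominator cancels and
$$\frac{dI}{da} = \int_{0}^{1} -1 u^{a} \, du = -1 \left[\frac{u^{a+1}}{a+1}\right]_0^1 = - \frac{1}{a + 1}.$$

Integrating with respect to $a$ gives $I(a) = - \log{\left(\frac{5 a}{7} + \frac{5}{7} \right)} + C$.

At $a = \frac{2}{5}$ the integrand is identically $0$, so $I(\frac{2}{5}) = 0$. The closed form gives $0$, hence $C = 0$.

Setting $a = \frac{4}{3}$:
$$I = - \log{\left(5 \right)} + \log{\left(3 \right)}.$$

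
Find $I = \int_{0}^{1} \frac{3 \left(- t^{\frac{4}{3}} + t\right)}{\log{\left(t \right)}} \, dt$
$\log{\left(\frac{216}{343} \right)}$

Introduce a parameter $a$ in the exponent: let $I(a) = \int_{0}^{1} \frac{3 \left(- t^{\frac{4}{3}} + t^{a}\right)}{\log{\left(t \right)}} \, dt$.

Since $\dfrac{\partial}{\partial a}\,t^{a} = t^{a} \ln t$, the $\ln t$ in the denominator cancels and
$$\frac{dI}{da} = \int_{0}^{1} 3 t^{a} \, dt = 3 \left[\frac{t^{a+1}}{a+1}\right]_0^1 = \frac{3}{a + 1}.$$

Integrating with respect to $a$ gives $I(a) = \log{\left(\frac{27 \left(a + 1\right)^{3}}{343} \right)} + C$.

At $a = \frac{4}{3}$ the integrand is identically $0$, so $I(\frac{4}{3}) = 0$. The closed form gives $0$, hence $C = 0$.

Setting $a = 1$:
$$I = \log{\left(\frac{216}{343} \right)}.$$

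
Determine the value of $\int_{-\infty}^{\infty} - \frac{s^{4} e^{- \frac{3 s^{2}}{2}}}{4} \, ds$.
$- \frac{\sqrt{6} \sqrt{\pi}}{36}$

Begin with the known integral
$$J(a) = \int_{-\infty}^{\infty} - \frac{e^{- a s^{2}}}{4} \, ds = - \frac{\sqrt{\pi}}{4 \sqrt{a}}.$$

Differentiating under the integral sign brings down a factor of $(-s^2)$:
$$\frac{dJ}{da} = \int_{-\infty}^{\infty} \frac{s^{2} e^{- a s^{2}}}{4} \, ds = \frac{\sqrt{\pi}}{8 a^{\frac{3}{2}}}.$$

Repeating twice in total — each differentiation brings down another $(-s^2)$ — gives
$$\frac{d^{2}J}{da^{2}} = \int_{-\infty}^{\infty} - \frac{s^{4} e^{- a s^{2}}}{4} \, ds = - \frac{3 \sqrt{\pi}}{16 a^{\frac{5}{2}}},$$
and the integrand here is exactly the target integrand, so $I = - \frac{3 \sqrt{\pi}}{16 a^{\frac{5}{2}}}$.

Setting $a = \frac{3}{2}$:
$$I = - \frac{\sqrt{6} \sqrt{\pi}}{36}.$$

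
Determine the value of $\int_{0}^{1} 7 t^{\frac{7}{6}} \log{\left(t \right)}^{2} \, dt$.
$\frac{3024}{2197}$

Begin with the known integral
$$J(a) = \int_{0}^{1} 7 t^{a} \, dt = \frac{7}{a + 1}.$$

Differentiating under the integral sign brings down a factor of $\ln t$:
$$\frac{dJ}{da} = \int_{0}^{1} 7 t^{a} \log{\left(t \right)} \, dt = - \frac{7}{\left(a + 1\right)^{2}}.$$

Repeating twice in total — each differentiation brings down another $\ln t$ — gives
$$\frac{d^{2}J}{da^{2}} = \int_{0}^{1} 7 t^{a} \log{\left(t \right)}^{2} \, dt = \frac{14}{\left(a + 1\right)^{3}},$$
and the integrand here is exactly the target integrand, so $I = \frac{14}{\left(a + 1\right)^{3}}$.

Setting $a = \frac{7}{6}$:
$$I = \frac{3024}{2197}.$$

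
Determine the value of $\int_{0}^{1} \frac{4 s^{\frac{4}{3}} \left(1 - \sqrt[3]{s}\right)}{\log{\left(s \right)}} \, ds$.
$- \log{\left(\frac{4096}{2401} \right)}$

Introduce a parameter $a$ in the exponent: let $I(a) = \int_{0}^{1} \frac{4 \left(s^{\frac{4}{3}} - s^{a}\right)}{\log{\left(s \right)}} \, ds$.

Since $\dfrac{\partial}{\partial a}\,s^{a} = s^{a} \ln s$, the $\ln s$ in the denominator cancels and
$$\frac{dI}{da} = \int_{0}^{1} -4 s^{a} \, ds = -4 \left[\frac{s^{a+1}}{a+1}\right]_0^1 = - \frac{4}{a + 1}.$$

Integrating with respect to $a$ gives $I(a) = - \log{\left(\frac{81 \left(a + 1\right)^{4}}{2401} \right)} + C$.

At $a = \frac{4}{3}$ the integrand is identically $0$, so $I(\frac{4}{3}) = 0$. The closed form gives $0$, hence $C = 0$.

Setting $a = \frac{5}{3}$:
$$I = - \log{\left(\frac{4096}{2401} \right)}.$$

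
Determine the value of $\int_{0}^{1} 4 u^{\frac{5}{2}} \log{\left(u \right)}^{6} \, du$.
$\frac{368640}{823543}$

Start from the elementary integral
$$J(a) = \int_{0}^{1} 4 u^{a} \, du = \frac{4}{a + 1}.$$

Differentiating under the integral sign brings down a factor of $\ln u$:
$$\frac{dJ}{da} = \int_{0}^{1} 4 u^{a} \log{\left(u \right)} \, du = - \frac{4}{\left(a + 1\right)^{2}}.$$

Repeating $6$ times in total — each differentiation brings down another $\ln u$ — gives
$$\frac{d^{6}J}{da^{6}} = \int_{0}^{1} 4 u^{a} \log{\left(u \right)}^{6} \, du = \frac{2880}{\left(a + 1\right)^{7}},$$
and the integrand here is exactly the target integrand, so $I = \frac{2880}{\left(a + 1\right)^{7}}$.

Setting $a = \frac{5}{2}$:
$$I = \frac{368640}{823543}.$$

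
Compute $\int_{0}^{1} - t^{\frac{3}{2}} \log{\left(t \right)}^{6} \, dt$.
$- \frac{18432}{15625}$

Begin with the known integral
$$J(a) = \int_{0}^{1} - t^{a} \, dt = - \frac{1}{a + 1}.$$

Differentiating under the integral sign brings down a factor of $\ln t$:
$$\frac{dJ}{da} = \int_{0}^{1} - t^{a} \log{\left(t \right)} \, dt = \frac{1}{\left(a + 1\right)^{2}}.$$

Repeating $6$ times in total — each differentiation brings down another $\ln t$ — gives
$$\frac{d^{6}J}{da^{6}} = \int_{0}^{1} - t^{a} \log{\left(t \right)}^{6} \, dt = - \frac{720}{\left(a + 1\right)^{7}},$$
and the integrand here is exactly the target integrand, so $I = - \frac{720}{\left(a + 1\right)^{7}}$.

Setting $a = \frac{3}{2}$:
$$I = - \frac{18432}{15625}.$$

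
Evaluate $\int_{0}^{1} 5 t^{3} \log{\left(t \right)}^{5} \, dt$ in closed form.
$- \frac{75}{512}$

Begin with the known integral
$$J(a) = \int_{0}^{1} 5 t^{a} \, dt = \frac{5}{a + 1}.$$

Differentiating under the integral sign brings down a factor of $\ln t$:
$$\frac{dJ}{da} = \int_{0}^{1} 5 t^{a} \log{\left(t \right)} \, dt = - \frac{5}{\left(a + 1\right)^{2}}.$$

Repeating $5$ times in total — each differentiation brings down another $\ln t$ — gives
$$\frac{d^{5}J}{da^{5}} = \int_{0}^{1} 5 t^{a} \log{\left(t \right)}^{5} \, dt = - \frac{600}{\left(a + 1\right)^{6}},$$
and the integrand here is exactly the target integrand, so $I = - \frac{600}{\left(a + 1\right)^{6}}$.

Setting $a = 3$:
$$I = - \frac{75}{512}.$$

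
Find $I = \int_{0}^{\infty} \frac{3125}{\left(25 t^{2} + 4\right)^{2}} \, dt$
$\frac{625 \pi}{32}$

Start from the standard arctangent integral
$$J(a) = \int_{0}^{\infty} \frac{5}{a^{2} + t^{2}} \, dt = \frac{5 \pi}{2 a}.$$

Differentiating under the integral sign with respect to $a$,
$$\frac{dJ}{da} = \int_{0}^{\infty} - \frac{10 a}{\left(a^{2} + t^{2}\right)^{2}} \, dt = - \frac{5 \pi}{2 a^{2}},$$
so $\int_{0}^{\infty} \frac{5}{\left(a^{2} + t^{2}\right)^{2}} \, dt = \frac{5 \pi}{4 a^{3}}$.

Setting $a = \frac{2}{5}$:
$$I = \frac{625 \pi}{32}.$$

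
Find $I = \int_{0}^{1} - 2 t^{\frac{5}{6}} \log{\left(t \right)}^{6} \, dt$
$- \frac{403107840}{19487171}$

Start from the elementary integral
$$J(a) = \int_{0}^{1} - 2 t^{a} \, dt = - \frac{2}{a + 1}.$$

Differentiating under the integral sign brings down a factor of $\ln t$:
$$\frac{dJ}{da} = \int_{0}^{1} - 2 t^{a} \log{\left(t \right)} \, dt = \frac{2}{\left(a + 1\right)^{2}}.$$

Repeating $6$ times in total — each differentiation brings down another $\ln t$ — gives
$$\frac{d^{6}J}{da^{6}} = \int_{0}^{1} - 2 t^{a} \log{\left(t \right)}^{6} \, dt = - \frac{1440}{\left(a + 1\right)^{7}},$$
and the integrand here is exactly the target integrand, so $I = - \frac{1440}{\left(a + 1\right)^{7}}$.

Setting $a = \frac{5}{6}$:
$$I = - \frac{403107840}{19487171}.$$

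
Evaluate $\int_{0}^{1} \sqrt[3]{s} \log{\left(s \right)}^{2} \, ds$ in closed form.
$\frac{27}{32}$

Consider the simpler parametrised integral
$$J(a) = \int_{0}^{1} s^{a} \, ds = \frac{1}{a + 1}.$$

Differentiating under the integral sign brings down a factor of $\ln s$:
$$\frac{dJ}{da} = \int_{0}^{1} s^{a} \log{\left(s \right)} \, ds = - \frac{1}{\left(a + 1\right)^{2}}.$$

Repeating twice in total — each differentiation brings down another $\ln s$ — gives
$$\frac{d^{2}J}{da^{2}} = \int_{0}^{1} s^{a} \log{\left(s \right)}^{2} \, ds = \frac{2}{\left(a + 1\right)^{3}},$$
and the integrand here is exactly the target integrand, so $I = \frac{2}{\left(a + 1\right)^{3}}$.

Setting $a = \frac{1}{3}$:
$$I = \frac{27}{32}.$$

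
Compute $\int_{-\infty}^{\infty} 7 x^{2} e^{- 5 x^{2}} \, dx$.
$\frac{7 \sqrt{5} \sqrt{\pi}}{50}$

Begin with the known integral
$$J(a) = \int_{-\infty}^{\infty} 7 e^{- a x^{2}} \, dx = \frac{7 \sqrt{\pi}}{\sqrt{a}}.$$

Differentiating under the integral sign brings down a factor of $(-x^2)$:
$$\frac{dJ}{da} = \int_{-\infty}^{\infty} - 7 x^{2} e^{- a x^{2}} \, dx = - \frac{7 \sqrt{\pi}}{2 a^{\frac{3}{2}}}.$$

The integral on the left is $-I$, so $I = \frac{7 \sqrt{\pi}}{2 a^{\frac{3}{2}}}$.

Setting $a = 5$:
$$I = \frac{7 \sqrt{5} \sqrt{\pi}}{50}.$$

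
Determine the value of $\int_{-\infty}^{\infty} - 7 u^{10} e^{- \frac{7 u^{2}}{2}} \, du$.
$- \frac{135 \sqrt{14} \sqrt{\pi}}{2401}$

Start from the elementary integral
$$J(a) = \int_{-\infty}^{\infty} - 7 e^{- a u^{2}} \, du = - \frac{7 \sqrt{\pi}}{\sqrt{a}}.$$

Differentiating under the integral sign brings down a factor of $(-u^2)$:
$$\frac{dJ}{da} = \int_{-\infty}^{\infty} 7 u^{2} e^{- a u^{2}} \, du = \frac{7 \sqrt{\pi}}{2 a^{\frac{3}{2}}}.$$

Repeating $5$ times in total — each differentiation brings down another $(-u^2)$ — gives
$$\frac{d^{5}J}{da^{5}} = \int_{-\infty}^{\infty} 7 u^{10} e^{- a u^{2}} \, du = \frac{6615 \sqrt{\pi}}{32 a^{\frac{11}{2}}},$$
and the integrand here is $(-1)^{5}$ times the target integrand, so $I = (-1)^{5}\,\frac{d^{5}J}{da^{5}} = - \frac{6615 \sqrt{\pi}}{32 a^{\frac{11}{2}}}$.

Setting $a = \frac{7}{2}$:
$$I = - \frac{135 \sqrt{14} \sqrt{\pi}}{2401}.$$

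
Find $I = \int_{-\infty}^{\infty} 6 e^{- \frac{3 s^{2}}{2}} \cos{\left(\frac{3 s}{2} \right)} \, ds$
$\frac{2 \sqrt{6} \sqrt{\pi}}{e^{\frac{3}{8}}}$

Treat the cosine frequency as a parameter and define $I(b) = \int_{-\infty}^{\infty} 6 e^{- \frac{3 s^{2}}{2}} \cos{\left(b s \right)} \, ds$.

Differentiating under the integral sign,
$$I'(b) = \int_{-\infty}^{\infty} - 6 s e^{- \frac{3 s^{2}}{2}} \sin{\left(b s \right)} \, ds.$$

Integrate $\int_{-\infty}^{\infty} s \sin(b s)\, e^{- \frac{3 s^{2}}{2}}\, ds$ by parts with $u = \sin(b s)$ and $dv = s\, e^{- \frac{3 s^{2}}{2}}\, ds$, giving $v = - \frac{e^{- \frac{3 s^{2}}{2}}}{3}$. The boundary term vanishes and
$$\int_{-\infty}^{\infty} s \sin(b s)\, e^{- \frac{3 s^{2}}{2}}\, ds = \frac{b}{3} \int_{-\infty}^{\infty} \cos(b s)\, e^{- \frac{3 s^{2}}{2}}\, ds,$$
so $I'(b) = - \frac{b}{3}\, I(b)$.

This is a separable first-order ODE; solving with the initial condition $I(0) = \int_{-\infty}^{\infty} 6 e^{- \frac{3 s^{2}}{2}}\,ds = 2 \sqrt{6} \sqrt{\pi}$ gives
$$I(b) = 2 \sqrt{6} \sqrt{\pi} e^{- \frac{b^{2}}{6}}.$$

Setting $b = \frac{3}{2}$:
$$I = \frac{2 \sqrt{6} \sqrt{\pi}}{e^{\frac{3}{8}}}.$$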